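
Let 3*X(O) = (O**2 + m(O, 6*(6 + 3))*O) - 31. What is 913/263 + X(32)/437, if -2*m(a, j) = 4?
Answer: 1441270/344793 ≈ 4.1801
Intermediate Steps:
m(a, j) = -2 (m(a, j) = -1/2*4 = -2)
X(O) = -31/3 - 2*O/3 + O**2/3 (X(O) = ((O**2 - 2*O) - 31)/3 = (-31 + O**2 - 2*O)/3 = -31/3 - 2*O/3 + O**2/3)
913/263 + X(32)/437 = 913/263 + (-31/3 - 2/3*32 + (1/3)*32**2)/437 = 913*(1/263) + (-31/3 - 64/3 + (1/3)*1024)/437 = 913/263 + (-31/3 - 64/3 + 1024/3)/437 = 913/263 + (1/437)*(929/3) = 913/263 + 929/1311 = 1441270/344793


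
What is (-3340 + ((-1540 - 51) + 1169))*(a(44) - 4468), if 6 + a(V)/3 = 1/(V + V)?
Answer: 67504815/4 ≈ 1.6876e+7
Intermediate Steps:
a(V) = -18 + 3/(2*V) (a(V) = -18 + 3/(V + V) = -18 + 3/((2*V)) = -18 + 3*(1/(2*V)) = -18 + 3/(2*V))
(-3340 + ((-1540 - 51) + 1169))*(a(44) - 4468) = (-3340 + ((-1540 - 51) + 1169))*((-18 + (3/2)/44) - 4468) = (-3340 + (-1591 + 1169))*((-18 + (3/2)*(1/44)) - 4468) = (-3340 - 422)*((-18 + 3/88) - 4468) = -3762*(-1581/88 - 4468) = -3762*(-394765/88) = 67504815/4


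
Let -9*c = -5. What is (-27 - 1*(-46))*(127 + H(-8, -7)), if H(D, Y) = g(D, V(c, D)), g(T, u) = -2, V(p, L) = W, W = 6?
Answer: 2375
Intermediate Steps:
c = 5/9 (c = -⅑*(-5) = 5/9 ≈ 0.55556)
V(p, L) = 6
H(D, Y) = -2
(-27 - 1*(-46))*(127 + H(-8, -7)) = (-27 - 1*(-46))*(127 - 2) = (-27 + 46)*125 = 19*125 = 2375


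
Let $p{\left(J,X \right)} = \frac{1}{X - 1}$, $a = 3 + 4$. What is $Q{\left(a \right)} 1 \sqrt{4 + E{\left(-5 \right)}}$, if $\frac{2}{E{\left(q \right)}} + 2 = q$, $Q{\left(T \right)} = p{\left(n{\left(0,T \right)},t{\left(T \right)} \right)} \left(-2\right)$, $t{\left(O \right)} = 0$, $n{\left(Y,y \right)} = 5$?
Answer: $\frac{2 \sqrt{182}}{7} \approx 3.8545$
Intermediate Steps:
$a = 7$
$p{\left(J,X \right)} = \frac{1}{-1 + X}$
$Q{\left(T \right)} = 2$ ($Q{\left(T \right)} = \frac{1}{-1 + 0} \left(-2\right) = \frac{1}{-1} \left(-2\right) = \left(-1\right) \left(-2\right) = 2$)
$E{\left(q \right)} = \frac{2}{-2 + q}$
$Q{\left(a \right)} 1 \sqrt{4 + E{\left(-5 \right)}} = 2 \cdot 1 \sqrt{4 + \frac{2}{-2 - 5}} = 2 \sqrt{4 + \frac{2}{-7}} = 2 \sqrt{4 + 2 \left(- \frac{1}{7}\right)} = 2 \sqrt{4 - \frac{2}{7}} = 2 \sqrt{\frac{26}{7}} = 2 \frac{\sqrt{182}}{7} = \frac{2 \sqrt{182}}{7}$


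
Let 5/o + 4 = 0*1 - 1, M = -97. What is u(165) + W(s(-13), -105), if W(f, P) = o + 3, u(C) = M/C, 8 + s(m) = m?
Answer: 233/165 ≈ 1.4121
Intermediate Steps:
s(m) = -8 + m
u(C) = -97/C
o = -1 (o = 5/(-4 + (0*1 - 1)) = 5/(-4 + (0 - 1)) = 5/(-4 - 1) = 5/(-5) = 5*(-1/5) = -1)
W(f, P) = 2 (W(f, P) = -1 + 3 = 2)
u(165) + W(s(-13), -105) = -97/165 + 2 = 233/165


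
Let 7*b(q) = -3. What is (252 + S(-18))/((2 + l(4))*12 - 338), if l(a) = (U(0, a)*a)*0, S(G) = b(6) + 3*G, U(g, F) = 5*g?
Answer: -1383/2198 ≈ -0.62921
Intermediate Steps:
b(q) = -3/7 (b(q) = (1/7)*(-3) = -3/7)
S(G) = -3/7 + 3*G
l(a) = 0 (l(a) = ((5*0)*a)*0 = (0*a)*0 = 0*0 = 0)
(252 + S(-18))/((2 + l(4))*12 - 338) = (252 + (-3/7 + 3*(-18)))/((2 + 0)*12 - 338) = (252 + (-3/7 - 54))/(2*12 - 338) = (252 - 381/7)/(24 - 338) = (1383/7)/(-314) = (1383/7)*(-1/314) = -1383/2198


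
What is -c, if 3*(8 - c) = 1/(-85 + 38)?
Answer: -1129/141 ≈ -8.0071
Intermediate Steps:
c = 1129/141 (c = 8 - 1/(3*(-85 + 38)) = 8 - ⅓/(-47) = 8 - ⅓*(-1/47) = 8 + 1/141 = 1129/141 ≈ 8.0071)
-c = -1*1129/141 = -1129/141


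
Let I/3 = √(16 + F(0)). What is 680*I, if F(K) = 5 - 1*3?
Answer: 6120*√2 ≈ 8655.0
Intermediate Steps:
F(K) = 2 (F(K) = 5 - 3 = 2)
I = 9*√2 (I = 3*√(16 + 2) = 3*√18 = 3*(3*√2) = 9*√2 ≈ 12.728)
680*I = 680*(9*√2) = 6120*√2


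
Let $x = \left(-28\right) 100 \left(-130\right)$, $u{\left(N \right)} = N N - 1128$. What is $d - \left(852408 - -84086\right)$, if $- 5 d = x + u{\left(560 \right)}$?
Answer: $- \frac{5358942}{5} \approx -1.0718 \cdot 10^{6}$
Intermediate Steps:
$u{\left(N \right)} = -1128 + N^{2}$ ($u{\left(N \right)} = N^{2} - 1128 = -1128 + N^{2}$)
$x = 364000$ ($x = \left(-2800\right) \left(-130\right) = 364000$)
$d = - \frac{676472}{5}$ ($d = - \frac{364000 - \left(1128 - 560^{2}\right)}{5} = - \frac{364000 + \left(-1128 + 313600\right)}{5} = - \frac{364000 + 312472}{5} = \left(- \frac{1}{5}\right) 676472 = - \frac{676472}{5} \approx -1.3529 \cdot 10^{5}$)
$d - \left(852408 - -84086\right) = - \frac{676472}{5} - \left(852408 - -84086\right) = - \frac{676472}{5} - \left(852408 + 84086\right) = - \frac{676472}{5} - 936494 = - \frac{5358942}{5}$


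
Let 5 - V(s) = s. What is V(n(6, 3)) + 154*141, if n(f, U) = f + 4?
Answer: 21709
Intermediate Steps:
n(f, U) = 4 + f
V(s) = 5 - s
V(n(6, 3)) + 154*141 = (5 - (4 + 6)) + 154*141 = (5 - 1*10) + 21714 = (5 - 10) + 21714 = -5 + 21714 = 21709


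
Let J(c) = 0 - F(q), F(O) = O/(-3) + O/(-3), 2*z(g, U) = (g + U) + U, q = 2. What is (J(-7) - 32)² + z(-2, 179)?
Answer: 10066/9 ≈ 1118.4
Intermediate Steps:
z(g, U) = U + g/2 (z(g, U) = ((g + U) + U)/2 = ((U + g) + U)/2 = (g + 2*U)/2 = U + g/2)
F(O) = -2*O/3 (F(O) = O*(-⅓) + O*(-⅓) = -O/3 - O/3 = -2*O/3)
J(c) = 4/3 (J(c) = 0 - (-2)*2/3 = 0 - 1*(-4/3) = 0 + 4/3 = 4/3)
(J(-7) - 32)² + z(-2, 179) = (4/3 - 32)² + (179 + (½)*(-2)) = (-92/3)² + (179 - 1) = 8464/9 + 178 = 10066/9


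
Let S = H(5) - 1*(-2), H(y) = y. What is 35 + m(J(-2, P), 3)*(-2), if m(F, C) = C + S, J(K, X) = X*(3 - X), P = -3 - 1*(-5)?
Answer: 15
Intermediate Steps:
P = 2 (P = -3 + 5 = 2)
S = 7 (S = 5 - 1*(-2) = 5 + 2 = 7)
m(F, C) = 7 + C (m(F, C) = C + 7 = 7 + C)
35 + m(J(-2, P), 3)*(-2) = 35 + (7 + 3)*(-2) = 35 + 10*(-2) = 35 - 20 = 15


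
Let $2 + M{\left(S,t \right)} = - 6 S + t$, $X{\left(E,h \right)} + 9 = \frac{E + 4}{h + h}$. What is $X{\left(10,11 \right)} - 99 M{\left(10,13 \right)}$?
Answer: $\frac{53269}{11} \approx 4842.6$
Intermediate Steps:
$X{\left(E,h \right)} = -9 + \frac{4 + E}{2 h}$ ($X{\left(E,h \right)} = -9 + \frac{E + 4}{h + h} = -9 + \frac{4 + E}{2 h}$)
$M{\left(S,t \right)} = -2 + t - 6 S$ ($M{\left(S,t \right)} = -2 - \left(- t + 6 S\right) = -2 + t - 6 S$)
$X{\left(10,11 \right)} - 99 M{\left(10,13 \right)} = \frac{4 + 10 - 198}{2 \cdot 11} - 99 \left(-2 + 13 - 60\right) = \frac{1}{2} \cdot \frac{1}{11} \left(4 + 10 - 198\right) - 99 \left(-2 + 13 - 60\right) = \frac{1}{2} \cdot \frac{1}{11} \left(-184\right) - -4851 = - \frac{92}{11} + 4851 = \frac{53269}{11}$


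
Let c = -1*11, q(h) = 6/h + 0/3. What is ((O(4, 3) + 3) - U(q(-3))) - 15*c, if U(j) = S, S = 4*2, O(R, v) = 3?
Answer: 163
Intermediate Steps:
S = 8
q(h) = 6/h (q(h) = 6/h + 0*(⅓) = 6/h + 0 = 6/h)
c = -11
U(j) = 8
((O(4, 3) + 3) - U(q(-3))) - 15*c = ((3 + 3) - 1*8) - 15*(-11) = (6 - 8) + 165 = -2 + 165 = 163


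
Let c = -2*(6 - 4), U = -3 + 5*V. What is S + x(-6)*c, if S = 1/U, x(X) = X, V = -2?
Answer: 311/13 ≈ 23.923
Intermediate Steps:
U = -13 (U = -3 + 5*(-2) = -3 - 10 = -13)
c = -4 (c = -2*2 = -1*4 = -4)
S = -1/13 (S = 1/(-13) = -1/13 ≈ -0.076923)
S + x(-6)*c = -1/13 - 6*(-4) = -1/13 + 24 = 311/13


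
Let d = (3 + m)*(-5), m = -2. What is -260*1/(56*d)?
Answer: 13/14 ≈ 0.92857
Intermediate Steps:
d = -5 (d = (3 - 2)*(-5) = 1*(-5) = -5)
-260*1/(56*d) = -260/(56*(-5)) = -260/(-280) = -260*(-1/280) = 13/14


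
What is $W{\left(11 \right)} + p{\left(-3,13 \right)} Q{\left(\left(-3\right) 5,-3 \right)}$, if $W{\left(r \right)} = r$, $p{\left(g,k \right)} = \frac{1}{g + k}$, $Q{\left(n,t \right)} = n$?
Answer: $\frac{19}{2} \approx 9.5$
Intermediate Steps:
$W{\left(11 \right)} + p{\left(-3,13 \right)} Q{\left(\left(-3\right) 5,-3 \right)} = 11 + \frac{\left(-3\right) 5}{-3 + 13} = 11 + \frac{1}{10} \left(-15\right) = 11 - \frac{3}{2} = \frac{19}{2}$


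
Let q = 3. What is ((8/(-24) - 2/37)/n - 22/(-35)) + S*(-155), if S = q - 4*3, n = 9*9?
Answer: 439181872/314685 ≈ 1395.6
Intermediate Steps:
n = 81
S = -9 (S = 3 - 4*3 = 3 - 12 = -9)
((8/(-24) - 2/37)/n - 22/(-35)) + S*(-155) = ((8/(-24) - 2/37)/81 - 22/(-35)) - 9*(-155) = ((8*(-1/24) - 2*1/37)*(1/81) - 22*(-1/35)) + 1395 = ((-1/3 - 2/37)*(1/81) + 22/35) + 1395 = (-43/111*1/81 + 22/35) + 1395 = (-43/8991 + 22/35) + 1395 = 196297/314685 + 1395 = 439181872/314685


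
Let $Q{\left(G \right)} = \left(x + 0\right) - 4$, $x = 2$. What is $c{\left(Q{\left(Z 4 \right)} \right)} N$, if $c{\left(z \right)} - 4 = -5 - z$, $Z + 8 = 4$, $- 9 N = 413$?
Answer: $- \frac{413}{9} \approx -45.889$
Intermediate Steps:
$N = - \frac{413}{9}$ ($N = \left(- \frac{1}{9}\right) 413 = - \frac{413}{9} \approx -45.889$)
$Z = -4$ ($Z = -8 + 4 = -4$)
$Q{\left(G \right)} = -2$ ($Q{\left(G \right)} = \left(2 + 0\right) - 4 = 2 - 4 = -2$)
$c{\left(z \right)} = -1 - z$ ($c{\left(z \right)} = 4 - \left(5 + z\right) = -1 - z$)
$c{\left(Q{\left(Z 4 \right)} \right)} N = \left(-1 - -2\right) \left(- \frac{413}{9}\right) = \left(-1 + 2\right) \left(- \frac{413}{9}\right) = 1 \left(- \frac{413}{9}\right) = - \frac{413}{9}$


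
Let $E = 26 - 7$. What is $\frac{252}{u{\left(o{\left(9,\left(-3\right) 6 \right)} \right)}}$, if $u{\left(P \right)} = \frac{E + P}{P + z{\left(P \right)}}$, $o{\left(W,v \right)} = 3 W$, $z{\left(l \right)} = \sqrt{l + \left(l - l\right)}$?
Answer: $\frac{3402}{23} + \frac{378 \sqrt{3}}{23} \approx 176.38$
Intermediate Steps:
$z{\left(l \right)} = \sqrt{l}$ ($z{\left(l \right)} = \sqrt{l + 0} = \sqrt{l}$)
$E = 19$
$u{\left(P \right)} = \frac{19 + P}{P + \sqrt{P}}$
$\frac{252}{u{\left(o{\left(9,\left(-3\right) 6 \right)} \right)}} = \frac{252}{\frac{1}{3 \cdot 9 + \sqrt{3 \cdot 9}} \left(19 + 3 \cdot 9\right)} = \frac{252}{\frac{1}{27 + \sqrt{27}} \left(19 + 27\right)} = \frac{252}{\frac{1}{27 + 3 \sqrt{3}} \cdot 46} = \frac{252}{46 \frac{1}{27 + 3 \sqrt{3}}} = 252 \left(\frac{27}{46} + \frac{3 \sqrt{3}}{46}\right) = \frac{3402}{23} + \frac{378 \sqrt{3}}{23}$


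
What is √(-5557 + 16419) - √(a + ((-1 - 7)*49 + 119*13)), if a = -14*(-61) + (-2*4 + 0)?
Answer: √10862 - √2001 ≈ 59.488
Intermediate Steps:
a = 846 (a = 854 + (-8 + 0) = 854 - 8 = 846)
√(-5557 + 16419) - √(a + ((-1 - 7)*49 + 119*13)) = √(-5557 + 16419) - √(846 + ((-1 - 7)*49 + 119*13)) = √10862 - √(846 + (-8*49 + 1547)) = √10862 - √(846 + (-392 + 1547)) = √10862 - √(846 + 1155) = √10862 - √2001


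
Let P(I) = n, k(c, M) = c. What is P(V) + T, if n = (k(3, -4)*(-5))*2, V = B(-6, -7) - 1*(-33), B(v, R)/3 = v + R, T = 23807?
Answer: 23777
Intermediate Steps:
B(v, R) = 3*R + 3*v (B(v, R) = 3*(v + R) = 3*(R + v) = 3*R + 3*v)
V = -6 (V = (3*(-7) + 3*(-6)) - 1*(-33) = (-21 - 18) + 33 = -39 + 33 = -6)
n = -30 (n = (3*(-5))*2 = -15*2 = -30)
P(I) = -30
P(V) + T = -30 + 23807 = 23777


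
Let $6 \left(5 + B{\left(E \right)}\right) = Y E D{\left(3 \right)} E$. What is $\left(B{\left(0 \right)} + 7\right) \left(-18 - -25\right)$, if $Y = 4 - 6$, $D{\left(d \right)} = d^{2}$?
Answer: $14$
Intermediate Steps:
$Y = -2$ ($Y = 4 - 6 = -2$)
$B{\left(E \right)} = -5 - 3 E^{2}$ ($B{\left(E \right)} = -5 + \frac{\left(-2\right) E 3^{2} E}{6} = -5 + \frac{\left(-2\right) E 9 E}{6} = -5 + \frac{\left(-2\right) 9 E E}{6} = -5 + \frac{\left(-2\right) 9 E^{2}}{6} = -5 + \frac{\left(-18\right) E^{2}}{6} = -5 - 3 E^{2}$)
$\left(B{\left(0 \right)} + 7\right) \left(-18 - -25\right) = \left(\left(-5 - 3 \cdot 0^{2}\right) + 7\right) \left(-18 - -25\right) = \left(\left(-5 - 0\right) + 7\right) \left(-18 + 25\right) = \left(\left(-5 + 0\right) + 7\right) 7 = \left(-5 + 7\right) 7 = 2 \cdot 7 = 14$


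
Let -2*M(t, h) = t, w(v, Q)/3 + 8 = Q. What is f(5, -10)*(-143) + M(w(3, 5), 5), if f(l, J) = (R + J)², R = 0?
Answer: -28591/2 ≈ -14296.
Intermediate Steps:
w(v, Q) = -24 + 3*Q
M(t, h) = -t/2
f(l, J) = J² (f(l, J) = (0 + J)² = J²)
f(5, -10)*(-143) + M(w(3, 5), 5) = (-10)²*(-143) - (-24 + 3*5)/2 = 100*(-143) - (-24 + 15)/2 = -14300 - ½*(-9) = -14300 + 9/2 = -28591/2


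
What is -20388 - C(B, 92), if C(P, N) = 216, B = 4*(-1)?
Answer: -20604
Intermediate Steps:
B = -4
-20388 - C(B, 92) = -20388 - 1*216 = -20388 - 216 = -20604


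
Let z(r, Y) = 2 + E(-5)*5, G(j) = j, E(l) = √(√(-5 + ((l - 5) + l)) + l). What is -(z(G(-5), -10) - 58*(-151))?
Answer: -8760 - 5*√(-5 + 2*I*√5) ≈ -8764.6 - 12.098*I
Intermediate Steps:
E(l) = √(l + √(-10 + 2*l)) (E(l) = √(√(-5 + ((-5 + l) + l)) + l) = √(√(-5 + (-5 + 2*l)) + l) = √(√(-10 + 2*l) + l) = √(l + √(-10 + 2*l)))
z(r, Y) = 2 + 5*√(-5 + 2*I*√5) (z(r, Y) = 2 + √(-5 + √2*√(-5 - 5))*5 = 2 + √(-5 + √2*√(-10))*5 = 2 + √(-5 + √2*(I*√10))*5 = 2 + √(-5 + 2*I*√5)*5 = 2 + 5*√(-5 + 2*I*√5))
-(z(G(-5), -10) - 58*(-151)) = -((2 + 5*√(-5 + 2*I*√5)) - 58*(-151)) = -((2 + 5*√(-5 + 2*I*√5)) + 8758) = -(8760 + 5*√(-5 + 2*I*√5)) = -8760 - 5*√(-5 + 2*I*√5)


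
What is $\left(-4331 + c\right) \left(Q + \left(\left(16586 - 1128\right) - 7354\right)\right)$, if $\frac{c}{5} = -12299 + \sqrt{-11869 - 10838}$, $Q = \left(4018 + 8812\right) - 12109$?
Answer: $-580914450 + 3838875 i \sqrt{3} \approx -5.8091 \cdot 10^{8} + 6.6491 \cdot 10^{6} i$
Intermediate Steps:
$Q = 721$ ($Q = 12830 - 12109 = 721$)
$c = -61495 + 435 i \sqrt{3}$ ($c = 5 \left(-12299 + \sqrt{-11869 - 10838}\right) = 5 \left(-12299 + \sqrt{-22707}\right) = 5 \left(-12299 + 87 i \sqrt{3}\right) = -61495 + 435 i \sqrt{3} \approx -61495.0 + 753.44 i$)
$\left(-4331 + c\right) \left(Q + \left(\left(16586 - 1128\right) - 7354\right)\right) = \left(-4331 - \left(61495 - 435 i \sqrt{3}\right)\right) \left(721 + \left(\left(16586 - 1128\right) - 7354\right)\right) = \left(-65826 + 435 i \sqrt{3}\right) \left(721 + \left(15458 - 7354\right)\right) = \left(-65826 + 435 i \sqrt{3}\right) \left(721 + 8104\right) = \left(-65826 + 435 i \sqrt{3}\right) 8825 = -580914450 + 3838875 i \sqrt{3}$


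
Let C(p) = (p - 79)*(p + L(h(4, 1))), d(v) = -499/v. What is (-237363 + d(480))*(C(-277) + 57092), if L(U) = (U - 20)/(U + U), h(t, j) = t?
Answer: -556913004232/15 ≈ -3.7128e+10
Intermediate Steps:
L(U) = (-20 + U)/(2*U) (L(U) = (-20 + U)/((2*U)) = (-20 + U)*(1/(2*U)) = (-20 + U)/(2*U))
C(p) = (-79 + p)*(-2 + p) (C(p) = (p - 79)*(p + (1/2)*(-20 + 4)/4) = (-79 + p)*(p + (1/2)*(1/4)*(-16)) = (-79 + p)*(p - 2) = (-79 + p)*(-2 + p))
(-237363 + d(480))*(C(-277) + 57092) = (-237363 - 499/480)*((158 + (-277)**2 - 81*(-277)) + 57092) = (-237363 - 499*1/480)*((158 + 76729 + 22437) + 57092) = (-237363 - 499/480)*(99324 + 57092) = -113934739/480*156416 = -556913004232/15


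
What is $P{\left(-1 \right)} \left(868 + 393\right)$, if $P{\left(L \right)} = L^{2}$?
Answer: $1261$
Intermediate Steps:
$P{\left(-1 \right)} \left(868 + 393\right) = \left(-1\right)^{2} \left(868 + 393\right) = 1 \cdot 1261 = 1261$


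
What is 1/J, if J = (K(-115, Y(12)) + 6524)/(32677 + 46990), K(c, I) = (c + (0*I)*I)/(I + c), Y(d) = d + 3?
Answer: 1593340/130503 ≈ 12.209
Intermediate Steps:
Y(d) = 3 + d
K(c, I) = c/(I + c) (K(c, I) = (c + 0*I)/(I + c) = (c + 0)/(I + c) = c/(I + c))
J = 130503/1593340 (J = (-115/((3 + 12) - 115) + 6524)/(32677 + 46990) = (-115/(15 - 115) + 6524)/79667 = (-115/(-100) + 6524)*(1/79667) = (-115*(-1/100) + 6524)*(1/79667) = (23/20 + 6524)*(1/79667) = (130503/20)*(1/79667) = 130503/1593340 ≈ 0.081905)
1/J = 1/(130503/1593340) = 1593340/130503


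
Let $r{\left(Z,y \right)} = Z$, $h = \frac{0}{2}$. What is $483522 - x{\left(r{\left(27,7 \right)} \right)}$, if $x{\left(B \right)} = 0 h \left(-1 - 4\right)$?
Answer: $483522$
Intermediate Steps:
$h = 0$ ($h = 0 \cdot \frac{1}{2} = 0$)
$x{\left(B \right)} = 0$ ($x{\left(B \right)} = 0 \cdot 0 \left(-1 - 4\right) = 0 \left(-1 - 4\right) = 0 \left(-5\right) = 0$)
$483522 - x{\left(r{\left(27,7 \right)} \right)} = 483522 - 0 = 483522 + 0 = 483522$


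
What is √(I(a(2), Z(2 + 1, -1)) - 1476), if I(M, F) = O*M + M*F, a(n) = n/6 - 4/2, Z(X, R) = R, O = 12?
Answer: I*√13449/3 ≈ 38.657*I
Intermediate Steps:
a(n) = -2 + n/6 (a(n) = n*(⅙) - 4*½ = n/6 - 2 = -2 + n/6)
I(M, F) = 12*M + F*M (I(M, F) = 12*M + M*F = 12*M + F*M)
√(I(a(2), Z(2 + 1, -1)) - 1476) = √((-2 + (⅙)*2)*(12 - 1) - 1476) = √((-2 + ⅓)*11 - 1476) = √(-5/3*11 - 1476) = √(-55/3 - 1476) = √(-4483/3) = I*√13449/3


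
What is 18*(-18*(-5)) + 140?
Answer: 1760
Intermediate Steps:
18*(-18*(-5)) + 140 = 18*90 + 140 = 1620 + 140 = 1760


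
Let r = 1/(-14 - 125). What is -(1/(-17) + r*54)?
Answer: 1057/2363 ≈ 0.44731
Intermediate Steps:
r = -1/139 (r = 1/(-139) = -1/139 ≈ -0.0071942)
-(1/(-17) + r*54) = -(1/(-17) - 1/139*54) = -(-1/17 - 54/139) = -1*(-1057/2363) = 1057/2363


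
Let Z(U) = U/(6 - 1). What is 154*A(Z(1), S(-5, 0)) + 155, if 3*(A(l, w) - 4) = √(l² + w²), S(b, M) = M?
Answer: 11719/15 ≈ 781.27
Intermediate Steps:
Z(U) = U/5
A(l, w) = 4 + √(l² + w²)/3
154*A(Z(1), S(-5, 0)) + 155 = 154*(4 + √(((⅕)*1)² + 0²)/3) + 155 = 154*(4 + √((⅕)² + 0)/3) + 155 = 154*(4 + √(1/25 + 0)/3) + 155 = 154*(4 + √(1/25)/3) + 155 = 154*(4 + (⅓)*(⅕)) + 155 = 154*(4 + 1/15) + 155 = 154*(61/15) + 155 = 9394/15 + 155 = 11719/15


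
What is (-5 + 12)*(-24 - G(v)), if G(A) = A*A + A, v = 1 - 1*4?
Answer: -210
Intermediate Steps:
v = -3 (v = 1 - 4 = -3)
G(A) = A + A**2 (G(A) = A**2 + A = A + A**2)
(-5 + 12)*(-24 - G(v)) = (-5 + 12)*(-24 - (-3)*(1 - 3)) = 7*(-24 - (-3)*(-2)) = 7*(-24 - 1*6) = 7*(-24 - 6) = 7*(-30) = -210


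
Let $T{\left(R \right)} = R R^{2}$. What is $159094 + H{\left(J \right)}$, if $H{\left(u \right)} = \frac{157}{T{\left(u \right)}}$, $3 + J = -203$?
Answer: $\frac{1390770474547}{8741816} \approx 1.5909 \cdot 10^{5}$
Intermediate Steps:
$J = -206$ ($J = -3 - 203 = -206$)
$T{\left(R \right)} = R^{3}$
$H{\left(u \right)} = \frac{157}{u^{3}}$
$159094 + H{\left(J \right)} = 159094 + \frac{157}{-8741816} = 159094 + 157 \left(- \frac{1}{8741816}\right) = 159094 - \frac{157}{8741816} = \frac{1390770474547}{8741816}$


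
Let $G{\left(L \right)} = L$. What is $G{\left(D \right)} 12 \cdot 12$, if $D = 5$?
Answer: $720$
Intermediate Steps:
$G{\left(D \right)} 12 \cdot 12 = 5 \cdot 12 \cdot 12 = 60 \cdot 12 = 720$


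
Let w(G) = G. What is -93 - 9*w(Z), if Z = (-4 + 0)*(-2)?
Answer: -165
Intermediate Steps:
Z = 8 (Z = -4*(-2) = 8)
-93 - 9*w(Z) = -93 - 9*8 = -93 - 72 = -165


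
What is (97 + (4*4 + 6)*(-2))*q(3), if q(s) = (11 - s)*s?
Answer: 1272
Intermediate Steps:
q(s) = s*(11 - s)
(97 + (4*4 + 6)*(-2))*q(3) = (97 + (4*4 + 6)*(-2))*(3*(11 - 1*3)) = (97 + (16 + 6)*(-2))*(3*(11 - 3)) = (97 + 22*(-2))*(3*8) = (97 - 44)*24 = 53*24 = 1272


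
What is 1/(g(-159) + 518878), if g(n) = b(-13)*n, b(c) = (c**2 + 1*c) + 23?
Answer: 1/490417 ≈ 2.0391e-6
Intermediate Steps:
b(c) = 23 + c + c**2 (b(c) = (c**2 + c) + 23 = (c + c**2) + 23 = 23 + c + c**2)
g(n) = 179*n (g(n) = (23 - 13 + (-13)**2)*n = (23 - 13 + 169)*n = 179*n)
1/(g(-159) + 518878) = 1/(179*(-159) + 518878) = 1/(-28461 + 518878) = 1/490417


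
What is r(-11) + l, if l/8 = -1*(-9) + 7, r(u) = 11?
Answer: 139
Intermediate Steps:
l = 128 (l = 8*(-1*(-9) + 7) = 8*(9 + 7) = 8*16 = 128)
r(-11) + l = 11 + 128 = 139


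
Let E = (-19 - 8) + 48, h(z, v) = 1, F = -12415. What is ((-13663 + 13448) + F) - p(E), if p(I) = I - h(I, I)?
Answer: -12650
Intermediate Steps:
E = 21 (E = -27 + 48 = 21)
p(I) = -1 + I (p(I) = I - 1*1 = I - 1 = -1 + I)
((-13663 + 13448) + F) - p(E) = ((-13663 + 13448) - 12415) - (-1 + 21) = (-215 - 12415) - 1*20 = -12630 - 20 = -12650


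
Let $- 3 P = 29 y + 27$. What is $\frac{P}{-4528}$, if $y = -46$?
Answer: $- \frac{1307}{13584} \approx -0.096216$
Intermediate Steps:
$P = \frac{1307}{3}$ ($P = - \frac{29 \left(-46\right) + 27}{3} = - \frac{-1334 + 27}{3} = \left(- \frac{1}{3}\right) \left(-1307\right) = \frac{1307}{3} \approx 435.67$)
$\frac{P}{-4528} = \frac{1307}{3 \left(-4528\right)} = \frac{1307}{3} \left(- \frac{1}{4528}\right) = - \frac{1307}{13584}$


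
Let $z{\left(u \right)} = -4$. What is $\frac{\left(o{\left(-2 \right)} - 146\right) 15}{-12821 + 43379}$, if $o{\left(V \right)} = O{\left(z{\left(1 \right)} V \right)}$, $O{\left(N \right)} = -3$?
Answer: $- \frac{745}{10186} \approx -0.07314$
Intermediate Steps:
$o{\left(V \right)} = -3$
$\frac{\left(o{\left(-2 \right)} - 146\right) 15}{-12821 + 43379} = \frac{\left(-3 - 146\right) 15}{-12821 + 43379} = \frac{\left(-149\right) 15}{30558} = \left(-2235\right) \frac{1}{30558} = - \frac{745}{10186}$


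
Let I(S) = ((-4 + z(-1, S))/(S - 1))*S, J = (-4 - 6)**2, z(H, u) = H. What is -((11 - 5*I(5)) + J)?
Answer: -569/4 ≈ -142.25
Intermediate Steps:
J = 100 (J = (-10)**2 = 100)
I(S) = -5*S/(-1 + S) (I(S) = ((-4 - 1)/(S - 1))*S = (-5/(-1 + S))*S = -5*S/(-1 + S))
-((11 - 5*I(5)) + J) = -((11 - (-25)*5/(-1 + 5)) + 100) = -((11 - (-25)*5/4) + 100) = -((11 - 5*(-25/4)) + 100) = -((11 + 125/4) + 100) = -(169/4 + 100) = -1*569/4 = -569/4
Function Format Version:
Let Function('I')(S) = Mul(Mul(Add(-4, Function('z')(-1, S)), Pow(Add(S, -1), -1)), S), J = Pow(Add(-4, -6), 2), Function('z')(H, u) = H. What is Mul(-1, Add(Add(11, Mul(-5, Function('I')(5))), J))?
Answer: Rational(-569, 4) ≈ -142.25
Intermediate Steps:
J = 100 (J = Pow(-10, 2) = 100)
Function('I')(S) = Mul(-5, S, Pow(Add(-1, S), -1)) (Function('I')(S) = Mul(Mul(Add(-4, -1), Pow(Add(S, -1), -1)), S) = Mul(Mul(-5, Pow(Add(-1, S), -1)), S) = Mul(-5, S, Pow(Add(-1, S), -1)))
Mul(-1, Add(Add(11, Mul(-5, Function('I')(5))), J)) = Mul(-1, Add(Add(11, Mul(-5, Mul(-5, 5, Pow(Add(-1, 5), -1)))), 100)) = Mul(-1, Add(Add(11, Mul(-5, Mul(-5, 5, Pow(4, -1)))), 100)) = Mul(-1, Add(Add(11, Mul(-5, Mul(-5, 5, Rational(1, 4)))), 100)) = Mul(-1, Add(Add(11, Mul(-5, Rational(-25, 4))), 100)) = Mul(-1, Add(Add(11, Rational(125, 4)), 100)) = Mul(-1, Add(Rational(169, 4), 100)) = Mul(-1, Rational(569, 4)) = Rational(-569, 4)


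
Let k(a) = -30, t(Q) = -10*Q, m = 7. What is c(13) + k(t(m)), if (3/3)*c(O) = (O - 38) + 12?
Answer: -43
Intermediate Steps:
c(O) = -26 + O (c(O) = (O - 38) + 12 = (-38 + O) + 12 = -26 + O)
c(13) + k(t(m)) = (-26 + 13) - 30 = -13 - 30 = -43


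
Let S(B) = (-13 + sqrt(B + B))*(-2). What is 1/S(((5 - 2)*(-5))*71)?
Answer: 13/4598 + I*sqrt(2130)/4598 ≈ 0.0028273 + 0.010037*I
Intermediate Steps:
S(B) = 26 - 2*sqrt(2)*sqrt(B) (S(B) = (-13 + sqrt(2*B))*(-2) = (-13 + sqrt(2)*sqrt(B))*(-2) = 26 - 2*sqrt(2)*sqrt(B))
1/S(((5 - 2)*(-5))*71) = 1/(26 - 2*sqrt(2)*sqrt(((5 - 2)*(-5))*71)) = 1/(26 - 2*sqrt(2)*sqrt((3*(-5))*71)) = 1/(26 - 2*sqrt(2)*sqrt(-15*71)) = 1/(26 - 2*sqrt(2)*sqrt(-1065)) = 1/(26 - 2*sqrt(2)*I*sqrt(1065)) = 1/(26 - 2*I*sqrt(2130))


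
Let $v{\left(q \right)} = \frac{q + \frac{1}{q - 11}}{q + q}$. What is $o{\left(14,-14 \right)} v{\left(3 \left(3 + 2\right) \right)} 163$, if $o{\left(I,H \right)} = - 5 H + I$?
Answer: $\frac{69601}{10} \approx 6960.1$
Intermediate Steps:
$o{\left(I,H \right)} = I - 5 H$
$v{\left(q \right)} = \frac{q + \frac{1}{-11 + q}}{2 q}$
$o{\left(14,-14 \right)} v{\left(3 \left(3 + 2\right) \right)} 163 = \left(14 - -70\right) \frac{1 + \left(3 \left(3 + 2\right)\right)^{2} - 11 \cdot 3 \left(3 + 2\right)}{2 \cdot 3 \left(3 + 2\right) \left(-11 + 3 \left(3 + 2\right)\right)} 163 = \left(14 + 70\right) \frac{1 + \left(3 \cdot 5\right)^{2} - 11 \cdot 3 \cdot 5}{2 \cdot 3 \cdot 5 \left(-11 + 3 \cdot 5\right)} 163 = 84 \frac{1 + 15^{2} - 165}{2 \cdot 15 \left(-11 + 15\right)} 163 = 84 \cdot \frac{1}{2} \cdot \frac{1}{15} \cdot \frac{1}{4} \left(1 + 225 - 165\right) 163 = 84 \cdot \frac{1}{2} \cdot \frac{1}{15} \cdot \frac{1}{4} \cdot 61 \cdot 163 = 84 \cdot \frac{61}{120} \cdot 163 = \frac{427}{10} \cdot 163 = \frac{69601}{10}$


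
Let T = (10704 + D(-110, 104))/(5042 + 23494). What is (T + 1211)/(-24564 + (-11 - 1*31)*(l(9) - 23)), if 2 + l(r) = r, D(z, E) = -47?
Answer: -3142523/61980192 ≈ -0.050702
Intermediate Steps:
l(r) = -2 + r
T = 10657/28536 (T = (10704 - 47)/(5042 + 23494) = 10657/28536 ≈ 0.37346)
(T + 1211)/(-24564 + (-11 - 1*31)*(l(9) - 23)) = (10657/28536 + 1211)/(-24564 + (-11 - 1*31)*((-2 + 9) - 23)) = 34567753/(28536*(-24564 + (-11 - 31)*(7 - 23))) = 34567753/(28536*(-24564 - 42*(-16))) = 34567753/(28536*(-24564 + 672)) = (34567753/28536)/(-23892) = (34567753/28536)*(-1/23892) = -3142523/61980192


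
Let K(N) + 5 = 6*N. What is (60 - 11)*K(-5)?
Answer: -1715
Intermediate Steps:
K(N) = -5 + 6*N
(60 - 11)*K(-5) = (60 - 11)*(-5 + 6*(-5)) = 49*(-5 - 30) = 49*(-35) = -1715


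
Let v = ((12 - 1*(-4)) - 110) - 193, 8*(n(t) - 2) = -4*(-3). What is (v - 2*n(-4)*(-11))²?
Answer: 44100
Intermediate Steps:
n(t) = 7/2 (n(t) = 2 + (-4*(-3))/8 = 2 + (⅛)*12 = 2 + 3/2 = 7/2)
v = -287 (v = ((12 + 4) - 110) - 193 = (16 - 110) - 193 = -94 - 193 = -287)
(v - 2*n(-4)*(-11))² = (-287 - 2*7/2*(-11))² = (-287 - 7*(-11))² = (-287 + 77)² = (-210)² = 44100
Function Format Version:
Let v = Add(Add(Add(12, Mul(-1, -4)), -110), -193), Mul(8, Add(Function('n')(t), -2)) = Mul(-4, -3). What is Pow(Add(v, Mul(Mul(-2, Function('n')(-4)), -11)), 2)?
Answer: 44100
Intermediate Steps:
Function('n')(t) = Rational(7, 2) (Function('n')(t) = Add(2, Mul(Rational(1, 8), Mul(-4, -3))) = Add(2, Mul(Rational(1, 8), 12)) = Add(2, Rational(3, 2)) = Rational(7, 2))
v = -287 (v = Add(Add(Add(12, 4), -110), -193) = Add(Add(16, -110), -193) = Add(-94, -193) = -287)
Pow(Add(v, Mul(Mul(-2, Function('n')(-4)), -11)), 2) = Pow(Add(-287, Mul(Mul(-2, Rational(7, 2)), -11)), 2) = Pow(Add(-287, Mul(-7, -11)), 2) = Pow(Add(-287, 77), 2) = Pow(-210, 2) = 44100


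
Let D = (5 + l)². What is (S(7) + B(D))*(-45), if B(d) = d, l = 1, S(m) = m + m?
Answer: -2250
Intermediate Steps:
S(m) = 2*m
D = 36 (D = (5 + 1)² = 6² = 36)
(S(7) + B(D))*(-45) = (2*7 + 36)*(-45) = (14 + 36)*(-45) = 50*(-45) = -2250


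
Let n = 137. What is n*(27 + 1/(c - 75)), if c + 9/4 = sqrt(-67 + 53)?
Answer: 353843463/95705 - 2192*I*sqrt(14)/95705 ≈ 3697.2 - 0.085698*I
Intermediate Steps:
c = -9/4 + I*sqrt(14) (c = -9/4 + sqrt(-67 + 53) = -9/4 + sqrt(-14) = -9/4 + I*sqrt(14) ≈ -2.25 + 3.7417*I)
n*(27 + 1/(c - 75)) = 137*(27 + 1/((-9/4 + I*sqrt(14)) - 75)) = 137*(27 + 1/(-309/4 + I*sqrt(14))) = 3699 + 137/(-309/4 + I*sqrt(14))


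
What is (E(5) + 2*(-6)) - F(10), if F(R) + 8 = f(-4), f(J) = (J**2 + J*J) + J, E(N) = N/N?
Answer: -31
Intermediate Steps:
E(N) = 1
f(J) = J + 2*J**2 (f(J) = (J**2 + J**2) + J = 2*J**2 + J = J + 2*J**2)
F(R) = 20 (F(R) = -8 - 4*(1 + 2*(-4)) = -8 - 4*(1 - 8) = -8 - 4*(-7) = -8 + 28 = 20)
(E(5) + 2*(-6)) - F(10) = (1 + 2*(-6)) - 1*20 = (1 - 12) - 20 = -11 - 20 = -31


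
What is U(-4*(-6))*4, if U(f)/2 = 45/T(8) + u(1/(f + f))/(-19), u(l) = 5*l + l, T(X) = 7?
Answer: 6833/133 ≈ 51.376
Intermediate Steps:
u(l) = 6*l
U(f) = 90/7 - 6/(19*f) (U(f) = 2*(45/7 + (6/(f + f))/(-19)) = 2*(45*(⅐) + (6/((2*f)))*(-1/19)) = 2*(45/7 + (6*(1/(2*f)))*(-1/19)) = 2*(45/7 + (3/f)*(-1/19)) = 2*(45/7 - 3/(19*f)) = 90/7 - 6/(19*f))
U(-4*(-6))*4 = (6*(-7 + 285*(-4*(-6)))/(133*((-4*(-6)))))*4 = ((6/133)*(-7 + 285*24)/24)*4 = ((6/133)*(1/24)*(-7 + 6840))*4 = ((6/133)*(1/24)*6833)*4 = (6833/532)*4 = 6833/133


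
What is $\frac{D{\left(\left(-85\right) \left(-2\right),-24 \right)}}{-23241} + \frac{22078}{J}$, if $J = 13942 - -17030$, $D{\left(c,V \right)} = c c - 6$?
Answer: $- \frac{21210565}{39990014} \approx -0.5304$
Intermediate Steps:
$D{\left(c,V \right)} = -6 + c^{2}$ ($D{\left(c,V \right)} = c^{2} - 6 = -6 + c^{2}$)
$J = 30972$ ($J = 13942 + 17030 = 30972$)
$\frac{D{\left(\left(-85\right) \left(-2\right),-24 \right)}}{-23241} + \frac{22078}{J} = \frac{-6 + \left(\left(-85\right) \left(-2\right)\right)^{2}}{-23241} + \frac{22078}{30972} = \left(-6 + 170^{2}\right) \left(- \frac{1}{23241}\right) + 22078 \cdot \frac{1}{30972} = \left(-6 + 28900\right) \left(- \frac{1}{23241}\right) + \frac{11039}{15486} = 28894 \left(- \frac{1}{23241}\right) + \frac{11039}{15486} = - \frac{28894}{23241} + \frac{11039}{15486} = - \frac{21210565}{39990014}$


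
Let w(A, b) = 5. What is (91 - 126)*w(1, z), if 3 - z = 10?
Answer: -175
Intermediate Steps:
z = -7 (z = 3 - 1*10 = 3 - 10 = -7)
(91 - 126)*w(1, z) = (91 - 126)*5 = -35*5 = -175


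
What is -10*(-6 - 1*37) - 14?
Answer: 416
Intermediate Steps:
-10*(-6 - 1*37) - 14 = -10*(-6 - 37) - 14 = -10*(-43) - 14 = 430 - 14 = 416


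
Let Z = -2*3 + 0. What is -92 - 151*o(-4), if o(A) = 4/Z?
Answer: 26/3 ≈ 8.6667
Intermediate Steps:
Z = -6 (Z = -6 + 0 = -6)
o(A) = -⅔ (o(A) = 4/(-6) = 4*(-⅙) = -⅔)
-92 - 151*o(-4) = -92 - 151*(-⅔) = -92 + 302/3 = 26/3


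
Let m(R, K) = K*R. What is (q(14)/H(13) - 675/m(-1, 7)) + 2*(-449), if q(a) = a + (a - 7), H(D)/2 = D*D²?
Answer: -24654587/30758 ≈ -801.57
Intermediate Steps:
H(D) = 2*D³ (H(D) = 2*(D*D²) = 2*D³)
q(a) = -7 + 2*a (q(a) = a + (-7 + a) = -7 + 2*a)
(q(14)/H(13) - 675/m(-1, 7)) + 2*(-449) = ((-7 + 2*14)/((2*13³)) - 675/(7*(-1))) + 2*(-449) = ((-7 + 28)/((2*2197)) - 675/(-7)) - 898 = (21/4394 - 675*(-⅐)) - 898 = (21*(1/4394) + 675/7) - 898 = (21/4394 + 675/7) - 898 = 2966097/30758 - 898 = -24654587/30758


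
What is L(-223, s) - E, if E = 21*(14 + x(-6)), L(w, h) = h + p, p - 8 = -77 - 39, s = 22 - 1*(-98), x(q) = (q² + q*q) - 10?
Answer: -1584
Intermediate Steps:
x(q) = -10 + 2*q² (x(q) = (q² + q²) - 10 = 2*q² - 10 = -10 + 2*q²)
s = 120 (s = 22 + 98 = 120)
p = -108 (p = 8 + (-77 - 39) = 8 - 116 = -108)
L(w, h) = -108 + h (L(w, h) = h - 108 = -108 + h)
E = 1596 (E = 21*(14 + (-10 + 2*(-6)²)) = 21*(14 + (-10 + 2*36)) = 21*(14 + (-10 + 72)) = 21*(14 + 62) = 21*76 = 1596)
L(-223, s) - E = (-108 + 120) - 1*1596 = 12 - 1596 = -1584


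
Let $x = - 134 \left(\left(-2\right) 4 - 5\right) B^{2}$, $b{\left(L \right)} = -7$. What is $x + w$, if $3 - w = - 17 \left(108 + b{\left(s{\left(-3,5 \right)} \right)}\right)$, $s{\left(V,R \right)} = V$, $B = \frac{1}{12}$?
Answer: $\frac{124711}{72} \approx 1732.1$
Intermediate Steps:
$B = \frac{1}{12} \approx 0.083333$
$w = 1720$ ($w = 3 - - 17 \left(108 - 7\right) = 3 - \left(-17\right) 101 = 3 - -1717 = 3 + 1717 = 1720$)
$x = \frac{871}{72}$ ($x = \frac{\left(-134\right) \left(\left(-2\right) 4 - 5\right)}{144} = - 134 \left(-8 - 5\right) \frac{1}{144} = \left(-134\right) \left(-13\right) \frac{1}{144} = 1742 \cdot \frac{1}{144} = \frac{871}{72} \approx 12.097$)
$x + w = \frac{871}{72} + 1720 = \frac{124711}{72}$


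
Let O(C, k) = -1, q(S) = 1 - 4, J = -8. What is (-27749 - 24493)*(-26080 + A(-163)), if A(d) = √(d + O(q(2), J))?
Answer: 1362471360 - 104484*I*√41 ≈ 1.3625e+9 - 6.6902e+5*I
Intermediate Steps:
q(S) = -3
A(d) = √(-1 + d) (A(d) = √(d - 1) = √(-1 + d))
(-27749 - 24493)*(-26080 + A(-163)) = (-27749 - 24493)*(-26080 + √(-1 - 163)) = -52242*(-26080 + √(-164)) = -52242*(-26080 + 2*I*√41) = 1362471360 - 104484*I*√41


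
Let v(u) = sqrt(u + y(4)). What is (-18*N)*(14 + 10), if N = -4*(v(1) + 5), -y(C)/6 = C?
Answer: 8640 + 1728*I*sqrt(23) ≈ 8640.0 + 8287.2*I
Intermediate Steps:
y(C) = -6*C
v(u) = sqrt(-24 + u) (v(u) = sqrt(u - 6*4) = sqrt(u - 24) = sqrt(-24 + u))
N = -20 - 4*I*sqrt(23) (N = -4*(sqrt(-24 + 1) + 5) = -4*(sqrt(-23) + 5) = -4*(I*sqrt(23) + 5) = -4*(5 + I*sqrt(23)) = -20 - 4*I*sqrt(23) ≈ -20.0 - 19.183*I)
(-18*N)*(14 + 10) = (-18*(-20 - 4*I*sqrt(23)))*(14 + 10) = (360 + 72*I*sqrt(23))*24 = 8640 + 1728*I*sqrt(23)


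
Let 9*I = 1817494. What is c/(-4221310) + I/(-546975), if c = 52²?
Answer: -768551678074/2078055933525 ≈ -0.36984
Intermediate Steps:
I = 1817494/9 (I = (⅑)*1817494 = 1817494/9 ≈ 2.0194e+5)
c = 2704
c/(-4221310) + I/(-546975) = 2704/(-4221310) + (1817494/9)/(-546975) = 2704*(-1/4221310) + (1817494/9)*(-1/546975) = -1352/2110655 - 1817494/4922775 = -768551678074/2078055933525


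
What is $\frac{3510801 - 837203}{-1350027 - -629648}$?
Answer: $- \frac{2673598}{720379} \approx -3.7114$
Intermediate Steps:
$\frac{3510801 - 837203}{-1350027 - -629648} = \frac{2673598}{-1350027 + 629648} = \frac{2673598}{-720379} = 2673598 \left(- \frac{1}{720379}\right) = - \frac{2673598}{720379}$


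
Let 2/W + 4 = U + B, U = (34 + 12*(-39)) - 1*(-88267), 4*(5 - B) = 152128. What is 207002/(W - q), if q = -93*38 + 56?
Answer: 5154556802/86605679 ≈ 59.518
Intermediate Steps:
B = -38027 (B = 5 - ¼*152128 = 5 - 38032 = -38027)
U = 87833 (U = (34 - 468) + 88267 = -434 + 88267 = 87833)
q = -3478 (q = -3534 + 56 = -3478)
W = 1/24901 (W = 2/(-4 + (87833 - 38027)) = 2/(-4 + 49806) = 2/49802 = 2*(1/49802) = 1/24901 ≈ 4.0159e-5)
207002/(W - q) = 207002/(1/24901 - 1*(-3478)) = 207002/(1/24901 + 3478) = 207002/(86605679/24901) = 207002*(24901/86605679) = 5154556802/86605679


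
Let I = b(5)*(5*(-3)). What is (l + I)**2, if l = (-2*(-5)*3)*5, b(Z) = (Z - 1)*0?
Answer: 22500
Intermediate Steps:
b(Z) = 0 (b(Z) = (-1 + Z)*0 = 0)
I = 0 (I = 0*(5*(-3)) = 0*(-15) = 0)
l = 150 (l = (10*3)*5 = 30*5 = 150)
(l + I)**2 = (150 + 0)**2 = 150**2 = 22500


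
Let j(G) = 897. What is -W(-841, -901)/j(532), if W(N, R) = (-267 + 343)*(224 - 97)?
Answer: -9652/897 ≈ -10.760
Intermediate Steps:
W(N, R) = 9652 (W(N, R) = 76*127 = 9652)
-W(-841, -901)/j(532) = -9652/897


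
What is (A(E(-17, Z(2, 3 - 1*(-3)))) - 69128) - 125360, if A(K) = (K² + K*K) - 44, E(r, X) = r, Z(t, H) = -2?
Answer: -193954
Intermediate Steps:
A(K) = -44 + 2*K² (A(K) = (K² + K²) - 44 = 2*K² - 44 = -44 + 2*K²)
(A(E(-17, Z(2, 3 - 1*(-3)))) - 69128) - 125360 = ((-44 + 2*(-17)²) - 69128) - 125360 = ((-44 + 2*289) - 69128) - 125360 = ((-44 + 578) - 69128) - 125360 = (534 - 69128) - 125360 = -68594 - 125360 = -193954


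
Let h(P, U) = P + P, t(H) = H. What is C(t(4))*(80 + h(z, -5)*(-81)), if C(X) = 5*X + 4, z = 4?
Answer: -13632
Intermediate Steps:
h(P, U) = 2*P
C(X) = 4 + 5*X
C(t(4))*(80 + h(z, -5)*(-81)) = (4 + 5*4)*(80 + (2*4)*(-81)) = (4 + 20)*(80 + 8*(-81)) = 24*(80 - 648) = 24*(-568) = -13632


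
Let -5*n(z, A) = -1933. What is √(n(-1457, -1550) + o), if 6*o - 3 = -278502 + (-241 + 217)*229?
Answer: I*√4694590/10 ≈ 216.67*I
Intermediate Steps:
n(z, A) = 1933/5 (n(z, A) = -⅕*(-1933) = 1933/5)
o = -94665/2 (o = ½ + (-278502 + (-241 + 217)*229)/6 = ½ + (-278502 - 24*229)/6 = ½ + (-278502 - 5496)/6 = ½ + (⅙)*(-283998) = ½ - 47333 = -94665/2 ≈ -47333.)
√(n(-1457, -1550) + o) = √(1933/5 - 94665/2) = √(-469459/10) = I*√4694590/10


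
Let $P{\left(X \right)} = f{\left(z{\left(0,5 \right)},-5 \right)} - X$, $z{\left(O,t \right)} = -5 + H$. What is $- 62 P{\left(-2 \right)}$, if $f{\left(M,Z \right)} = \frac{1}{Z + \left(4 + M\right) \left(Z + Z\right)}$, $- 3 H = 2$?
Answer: $- \frac{4526}{35} \approx -129.31$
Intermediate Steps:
$H = - \frac{2}{3}$ ($H = \left(- \frac{1}{3}\right) 2 = - \frac{2}{3} \approx -0.66667$)
$z{\left(O,t \right)} = - \frac{17}{3}$ ($z{\left(O,t \right)} = -5 - \frac{2}{3} = - \frac{17}{3}$)
$f{\left(M,Z \right)} = \frac{1}{Z + 2 Z \left(4 + M\right)}$ ($f{\left(M,Z \right)} = \frac{1}{Z + \left(4 + M\right) 2 Z} = \frac{1}{Z + 2 Z \left(4 + M\right)}$)
$P{\left(X \right)} = \frac{3}{35} - X$ ($P{\left(X \right)} = \frac{1}{\left(-5\right) \left(9 + 2 \left(- \frac{17}{3}\right)\right)} - X = - \frac{1}{5 \left(9 - \frac{34}{3}\right)} - X = - \frac{1}{5 \left(- \frac{7}{3}\right)} - X = \left(- \frac{1}{5}\right) \left(- \frac{3}{7}\right) - X = \frac{3}{35} - X$)
$- 62 P{\left(-2 \right)} = - 62 \left(\frac{3}{35} - -2\right) = - 62 \left(\frac{3}{35} + 2\right) = \left(-62\right) \frac{73}{35} = - \frac{4526}{35}$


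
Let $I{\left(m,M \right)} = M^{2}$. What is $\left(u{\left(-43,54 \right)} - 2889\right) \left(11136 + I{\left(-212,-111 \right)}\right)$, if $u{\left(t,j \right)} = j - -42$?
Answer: $-65515401$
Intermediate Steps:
$u{\left(t,j \right)} = 42 + j$ ($u{\left(t,j \right)} = j + 42 = 42 + j$)
$\left(u{\left(-43,54 \right)} - 2889\right) \left(11136 + I{\left(-212,-111 \right)}\right) = \left(\left(42 + 54\right) - 2889\right) \left(11136 + \left(-111\right)^{2}\right) = \left(96 - 2889\right) \left(11136 + 12321\right) = \left(-2793\right) 23457 = -65515401$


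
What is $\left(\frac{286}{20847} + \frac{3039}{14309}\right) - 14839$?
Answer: $- \frac{4426402143190}{298299723} \approx -14839.0$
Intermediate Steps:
$\left(\frac{286}{20847} + \frac{3039}{14309}\right) - 14839 = \frac{67446407}{298299723} - 14839 = - \frac{4426402143190}{298299723}$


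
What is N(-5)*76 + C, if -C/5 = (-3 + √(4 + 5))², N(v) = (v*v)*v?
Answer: -9500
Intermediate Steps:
N(v) = v³ (N(v) = v²*v = v³)
C = 0 (C = -5*(-3 + √(4 + 5))² = -5*(-3 + √9)² = -5*(-3 + 3)² = -5*0² = -5*0 = 0)
N(-5)*76 + C = (-5)³*76 + 0 = -125*76 + 0 = -9500 + 0 = -9500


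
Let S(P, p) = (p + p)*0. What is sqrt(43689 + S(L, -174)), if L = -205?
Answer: sqrt(43689) ≈ 209.02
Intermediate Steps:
S(P, p) = 0 (S(P, p) = (2*p)*0 = 0)
sqrt(43689 + S(L, -174)) = sqrt(43689 + 0) = sqrt(43689)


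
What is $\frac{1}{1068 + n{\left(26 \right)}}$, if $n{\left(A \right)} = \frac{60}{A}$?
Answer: $\frac{13}{13914} \approx 0.00093431$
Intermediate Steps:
$\frac{1}{1068 + n{\left(26 \right)}} = \frac{1}{1068 + \frac{60}{26}} = \frac{1}{1068 + 60 \cdot \frac{1}{26}} = \frac{1}{1068 + \frac{30}{13}} = \frac{1}{\frac{13914}{13}} = \frac{13}{13914}$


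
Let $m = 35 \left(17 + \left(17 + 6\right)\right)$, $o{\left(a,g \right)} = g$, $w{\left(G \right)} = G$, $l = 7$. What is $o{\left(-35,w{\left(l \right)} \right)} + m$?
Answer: $1407$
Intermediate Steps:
$m = 1400$ ($m = 35 \left(17 + 23\right) = 35 \cdot 40 = 1400$)
$o{\left(-35,w{\left(l \right)} \right)} + m = 7 + 1400 = 1407$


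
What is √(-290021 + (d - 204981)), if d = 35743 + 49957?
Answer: 3*I*√45478 ≈ 639.77*I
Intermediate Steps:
d = 85700
√(-290021 + (d - 204981)) = √(-290021 + (85700 - 204981)) = √(-290021 - 119281) = √(-409302) = 3*I*√45478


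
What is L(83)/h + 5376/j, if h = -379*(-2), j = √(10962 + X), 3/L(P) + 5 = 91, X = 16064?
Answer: 3/65188 + 2688*√27026/13513 ≈ 32.702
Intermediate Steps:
L(P) = 3/86 (L(P) = 3/(-5 + 91) = 3/86)
j = √27026 (j = √(10962 + 16064) = √27026 ≈ 164.40)
h = 758
L(83)/h + 5376/j = (3/86)/758 + 5376/(√27026) = (3/86)*(1/758) + 5376*(√27026/27026) = 3/65188 + 2688*√27026/13513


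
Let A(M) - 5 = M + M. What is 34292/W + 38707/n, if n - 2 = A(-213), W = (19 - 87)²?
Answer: -41153205/484364 ≈ -84.963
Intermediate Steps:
W = 4624 (W = (-68)² = 4624)
A(M) = 5 + 2*M (A(M) = 5 + (M + M) = 5 + 2*M)
n = -419 (n = 2 + (5 + 2*(-213)) = 2 + (5 - 426) = 2 - 421 = -419)
34292/W + 38707/n = 34292/4624 + 38707/(-419) = 34292*(1/4624) + 38707*(-1/419) = 8573/1156 - 38707/419 = -41153205/484364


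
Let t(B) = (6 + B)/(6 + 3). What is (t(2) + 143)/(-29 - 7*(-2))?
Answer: -259/27 ≈ -9.5926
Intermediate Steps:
t(B) = ⅔ + B/9 (t(B) = (6 + B)/9 = (6 + B)*(⅑) = ⅔ + B/9)
(t(2) + 143)/(-29 - 7*(-2)) = ((⅔ + (⅑)*2) + 143)/(-29 - 7*(-2)) = ((⅔ + 2/9) + 143)/(-29 + 14) = (8/9 + 143)/(-15) = -1/15*1295/9 = -259/27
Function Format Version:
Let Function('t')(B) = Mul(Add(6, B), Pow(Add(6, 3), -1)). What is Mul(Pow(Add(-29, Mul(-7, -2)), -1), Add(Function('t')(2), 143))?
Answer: Rational(-259, 27) ≈ -9.5926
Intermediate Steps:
Function('t')(B) = Add(Rational(2, 3), Mul(Rational(1, 9), B)) (Function('t')(B) = Mul(Add(6, B), Pow(9, -1)) = Mul(Add(6, B), Rational(1, 9)) = Add(Rational(2, 3), Mul(Rational(1, 9), B)))
Mul(Pow(Add(-29, Mul(-7, -2)), -1), Add(Function('t')(2), 143)) = Mul(Pow(Add(-29, Mul(-7, -2)), -1), Add(Add(Rational(2, 3), Mul(Rational(1, 9), 2)), 143)) = Mul(Pow(Add(-29, 14), -1), Add(Add(Rational(2, 3), Rational(2, 9)), 143)) = Mul(Pow(-15, -1), Add(Rational(8, 9), 143)) = Mul(Rational(-1, 15), Rational(1295, 9)) = Rational(-259, 27)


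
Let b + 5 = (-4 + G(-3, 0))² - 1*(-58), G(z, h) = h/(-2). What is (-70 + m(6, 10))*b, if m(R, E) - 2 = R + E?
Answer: -3588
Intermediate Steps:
G(z, h) = -h/2 (G(z, h) = h*(-½) = -h/2)
m(R, E) = 2 + E + R (m(R, E) = 2 + (R + E) = 2 + (E + R) = 2 + E + R)
b = 69 (b = -5 + ((-4 - ½*0)² - 1*(-58)) = -5 + ((-4 + 0)² + 58) = -5 + ((-4)² + 58) = -5 + (16 + 58) = -5 + 74 = 69)
(-70 + m(6, 10))*b = (-70 + (2 + 10 + 6))*69 = (-70 + 18)*69 = -52*69 = -3588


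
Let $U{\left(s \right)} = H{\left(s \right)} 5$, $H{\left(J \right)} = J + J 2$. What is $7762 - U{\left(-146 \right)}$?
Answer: $9952$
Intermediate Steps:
$H{\left(J \right)} = 3 J$ ($H{\left(J \right)} = J + 2 J = 3 J$)
$U{\left(s \right)} = 15 s$ ($U{\left(s \right)} = 3 s 5 = 15 s$)
$7762 - U{\left(-146 \right)} = 7762 - 15 \left(-146\right) = 7762 - -2190 = 7762 + 2190 = 9952$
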